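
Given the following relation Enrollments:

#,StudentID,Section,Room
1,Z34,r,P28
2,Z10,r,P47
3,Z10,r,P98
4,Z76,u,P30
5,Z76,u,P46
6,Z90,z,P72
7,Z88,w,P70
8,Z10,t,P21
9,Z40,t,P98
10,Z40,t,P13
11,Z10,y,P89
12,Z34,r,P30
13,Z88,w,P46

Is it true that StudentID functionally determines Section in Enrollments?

StudentID=Z34: rows 1, 12 → Section = r, r ✓
StudentID=Z10: rows 2, 3, 8, 11 → Section takes values {r, t, y} — violation
StudentID=Z76: rows 4, 5 → Section = u, u ✓
StudentID=Z90: row 6 → Section = z ✓
StudentID=Z88: rows 7, 13 → Section = w, w ✓
StudentID=Z40: rows 9, 10 → Section = t, t ✓
Two rows agree on StudentID but differ on Section, so StudentID → Section does not hold.

No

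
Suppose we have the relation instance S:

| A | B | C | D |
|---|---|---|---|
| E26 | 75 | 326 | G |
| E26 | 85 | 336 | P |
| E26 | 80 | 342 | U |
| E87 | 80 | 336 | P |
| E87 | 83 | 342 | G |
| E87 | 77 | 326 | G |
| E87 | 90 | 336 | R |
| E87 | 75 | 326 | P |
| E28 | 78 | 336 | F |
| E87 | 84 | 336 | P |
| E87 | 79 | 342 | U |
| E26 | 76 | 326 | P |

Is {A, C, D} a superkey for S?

Two distinct rows share (A=E87, C=336, D=P), so {A, C, D} does not determine every attribute — not a superkey.

No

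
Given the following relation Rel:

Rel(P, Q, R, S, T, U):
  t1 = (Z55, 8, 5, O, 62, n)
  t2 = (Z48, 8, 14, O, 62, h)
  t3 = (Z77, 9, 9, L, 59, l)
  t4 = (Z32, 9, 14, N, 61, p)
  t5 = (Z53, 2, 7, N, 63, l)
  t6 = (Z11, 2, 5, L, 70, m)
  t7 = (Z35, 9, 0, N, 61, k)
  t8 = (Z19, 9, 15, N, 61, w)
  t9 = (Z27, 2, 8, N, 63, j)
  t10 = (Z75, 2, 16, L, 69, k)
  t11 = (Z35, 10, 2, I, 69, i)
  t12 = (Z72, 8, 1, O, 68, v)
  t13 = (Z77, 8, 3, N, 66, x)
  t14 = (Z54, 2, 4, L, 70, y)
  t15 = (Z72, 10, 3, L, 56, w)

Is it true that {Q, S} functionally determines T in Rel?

(Q=8, S=O): rows 1, 2, 12 → T takes values {62, 68} — violation
(Q=9, S=L): row 3 → T = 59 ✓
(Q=9, S=N): rows 4, 7, 8 → T = 61, 61, 61 ✓
(Q=2, S=N): rows 5, 9 → T = 63, 63 ✓
(Q=2, S=L): rows 6, 10, 14 → T takes values {70, 69} — violation
(Q=10, S=I): row 11 → T = 69 ✓
(Q=8, S=N): row 13 → T = 66 ✓
(Q=10, S=L): row 15 → T = 56 ✓
Two rows agree on {Q, S} but differ on T, so {Q, S} -> T does not hold.

No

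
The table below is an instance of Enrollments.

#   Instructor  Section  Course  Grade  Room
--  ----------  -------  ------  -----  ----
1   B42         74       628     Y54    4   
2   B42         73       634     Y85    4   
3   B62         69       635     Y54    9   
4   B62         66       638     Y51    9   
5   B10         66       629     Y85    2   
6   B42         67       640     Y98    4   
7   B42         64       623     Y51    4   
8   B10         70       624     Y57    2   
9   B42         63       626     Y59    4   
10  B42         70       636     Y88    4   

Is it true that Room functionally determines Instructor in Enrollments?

Yes

Room=4: rows 1, 2, 6, 7, 9, 10 → Instructor = B42, B42, B42, B42, B42, B42 ✓
Room=9: rows 3, 4 → Instructor = B62, B62 ✓
Room=2: rows 5, 8 → Instructor = B10, B10 ✓
Every Room value is associated with a single Instructor value, so Room → Instructor holds.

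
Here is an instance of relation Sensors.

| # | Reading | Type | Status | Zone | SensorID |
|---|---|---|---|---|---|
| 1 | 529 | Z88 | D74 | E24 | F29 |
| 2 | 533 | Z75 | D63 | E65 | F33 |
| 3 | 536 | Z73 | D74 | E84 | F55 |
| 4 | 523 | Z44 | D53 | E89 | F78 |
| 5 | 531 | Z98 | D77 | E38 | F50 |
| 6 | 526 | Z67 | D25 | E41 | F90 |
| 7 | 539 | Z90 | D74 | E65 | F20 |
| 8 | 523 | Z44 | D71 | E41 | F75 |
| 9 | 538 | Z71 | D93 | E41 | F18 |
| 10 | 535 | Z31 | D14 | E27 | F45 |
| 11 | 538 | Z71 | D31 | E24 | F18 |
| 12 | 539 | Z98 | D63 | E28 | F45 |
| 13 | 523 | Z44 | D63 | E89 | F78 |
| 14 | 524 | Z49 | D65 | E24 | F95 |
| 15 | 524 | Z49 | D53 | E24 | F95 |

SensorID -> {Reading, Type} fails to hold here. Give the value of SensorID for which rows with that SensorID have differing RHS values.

SensorID=F29: row 1 → {Reading,Type} = (529, Z88) ✓
SensorID=F33: row 2 → {Reading,Type} = (533, Z75) ✓
SensorID=F55: row 3 → {Reading,Type} = (536, Z73) ✓
SensorID=F78: rows 4, 13 → {Reading,Type} = (523, Z44), (523, Z44) ✓
SensorID=F50: row 5 → {Reading,Type} = (531, Z98) ✓
SensorID=F90: row 6 → {Reading,Type} = (526, Z67) ✓
SensorID=F20: row 7 → {Reading,Type} = (539, Z90) ✓
SensorID=F75: row 8 → {Reading,Type} = (523, Z44) ✓
SensorID=F18: rows 9, 11 → {Reading,Type} = (538, Z71), (538, Z71) ✓
SensorID=F45: rows 10, 12 → {Reading,Type} takes values {(535, Z31), (539, Z98)} — violation
SensorID=F95: rows 14, 15 → {Reading,Type} = (524, Z49), (524, Z49) ✓
The only SensorID value with inconsistent RHS is SensorID=F45.

F45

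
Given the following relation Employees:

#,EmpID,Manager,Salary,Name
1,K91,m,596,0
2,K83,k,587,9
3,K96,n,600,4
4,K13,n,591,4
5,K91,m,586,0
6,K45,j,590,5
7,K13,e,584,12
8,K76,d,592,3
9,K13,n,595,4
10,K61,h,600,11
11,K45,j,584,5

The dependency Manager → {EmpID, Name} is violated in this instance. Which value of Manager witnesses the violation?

n

Manager=m: rows 1, 5 → {EmpID,Name} = (K91, 0), (K91, 0) ✓
Manager=k: row 2 → {EmpID,Name} = (K83, 9) ✓
Manager=n: rows 3, 4, 9 → {EmpID,Name} takes values {(K96, 4), (K13, 4)} — violation
Manager=j: rows 6, 11 → {EmpID,Name} = (K45, 5), (K45, 5) ✓
Manager=e: row 7 → {EmpID,Name} = (K13, 12) ✓
Manager=d: row 8 → {EmpID,Name} = (K76, 3) ✓
Manager=h: row 10 → {EmpID,Name} = (K61, 11) ✓
The only Manager value with inconsistent RHS is Manager=n.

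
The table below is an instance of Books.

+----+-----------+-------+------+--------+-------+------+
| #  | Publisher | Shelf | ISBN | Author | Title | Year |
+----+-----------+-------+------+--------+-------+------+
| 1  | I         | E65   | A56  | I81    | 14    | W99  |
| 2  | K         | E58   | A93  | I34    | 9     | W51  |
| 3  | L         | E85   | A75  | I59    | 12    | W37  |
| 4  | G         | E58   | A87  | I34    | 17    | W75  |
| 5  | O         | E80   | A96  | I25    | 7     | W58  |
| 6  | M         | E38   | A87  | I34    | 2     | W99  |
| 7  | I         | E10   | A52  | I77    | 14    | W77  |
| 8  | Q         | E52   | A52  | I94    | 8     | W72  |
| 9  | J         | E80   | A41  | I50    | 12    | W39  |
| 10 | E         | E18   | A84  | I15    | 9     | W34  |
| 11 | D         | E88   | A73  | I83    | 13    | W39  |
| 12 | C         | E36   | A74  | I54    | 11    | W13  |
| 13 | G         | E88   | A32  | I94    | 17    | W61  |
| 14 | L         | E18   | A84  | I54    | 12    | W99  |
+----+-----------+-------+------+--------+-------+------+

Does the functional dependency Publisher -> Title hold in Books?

Publisher=I: rows 1, 7 → Title = 14, 14 ✓
Publisher=K: row 2 → Title = 9 ✓
Publisher=L: rows 3, 14 → Title = 12, 12 ✓
Publisher=G: rows 4, 13 → Title = 17, 17 ✓
Publisher=O: row 5 → Title = 7 ✓
Publisher=M: row 6 → Title = 2 ✓
Publisher=Q: row 8 → Title = 8 ✓
Publisher=J: row 9 → Title = 12 ✓
Publisher=E: row 10 → Title = 9 ✓
Publisher=D: row 11 → Title = 13 ✓
Publisher=C: row 12 → Title = 11 ✓
Every Publisher value is associated with a single Title value, so Publisher -> Title holds.

Yes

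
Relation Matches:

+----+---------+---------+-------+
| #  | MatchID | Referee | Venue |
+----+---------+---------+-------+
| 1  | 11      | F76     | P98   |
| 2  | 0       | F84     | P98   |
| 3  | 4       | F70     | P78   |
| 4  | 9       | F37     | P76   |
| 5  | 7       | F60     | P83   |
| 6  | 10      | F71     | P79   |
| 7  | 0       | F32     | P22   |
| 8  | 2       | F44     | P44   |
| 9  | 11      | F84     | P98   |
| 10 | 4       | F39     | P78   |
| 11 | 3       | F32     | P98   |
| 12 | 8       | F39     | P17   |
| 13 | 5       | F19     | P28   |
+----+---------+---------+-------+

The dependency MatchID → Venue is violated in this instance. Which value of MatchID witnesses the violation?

MatchID=11: rows 1, 9 → Venue = P98, P98 ✓
MatchID=0: rows 2, 7 → Venue takes values {P98, P22} — violation
MatchID=4: rows 3, 10 → Venue = P78, P78 ✓
MatchID=9: row 4 → Venue = P76 ✓
MatchID=7: row 5 → Venue = P83 ✓
MatchID=10: row 6 → Venue = P79 ✓
MatchID=2: row 8 → Venue = P44 ✓
MatchID=3: row 11 → Venue = P98 ✓
MatchID=8: row 12 → Venue = P17 ✓
MatchID=5: row 13 → Venue = P28 ✓
The only MatchID value with inconsistent Venue is MatchID=0.

0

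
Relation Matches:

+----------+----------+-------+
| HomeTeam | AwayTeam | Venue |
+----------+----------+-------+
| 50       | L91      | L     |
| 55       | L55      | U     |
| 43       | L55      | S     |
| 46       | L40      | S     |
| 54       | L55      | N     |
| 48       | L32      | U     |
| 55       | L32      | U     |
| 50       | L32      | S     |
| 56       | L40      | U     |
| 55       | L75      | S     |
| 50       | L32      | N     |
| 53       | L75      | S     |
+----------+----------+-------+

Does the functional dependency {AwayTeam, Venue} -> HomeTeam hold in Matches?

No

(AwayTeam=L91, Venue=L): 1 row → HomeTeam = 50 ✓
(AwayTeam=L55, Venue=U): 1 row → HomeTeam = 55 ✓
(AwayTeam=L55, Venue=S): 1 row → HomeTeam = 43 ✓
(AwayTeam=L40, Venue=S): 1 row → HomeTeam = 46 ✓
(AwayTeam=L55, Venue=N): 1 row → HomeTeam = 54 ✓
(AwayTeam=L32, Venue=U): 2 rows → HomeTeam takes values {48, 55} — violation
(AwayTeam=L32, Venue=S): 1 row → HomeTeam = 50 ✓
(AwayTeam=L40, Venue=U): 1 row → HomeTeam = 56 ✓
(AwayTeam=L75, Venue=S): 2 rows → HomeTeam takes values {55, 53} — violation
(AwayTeam=L32, Venue=N): 1 row → HomeTeam = 50 ✓
Two rows agree on {AwayTeam, Venue} but differ on HomeTeam, so {AwayTeam, Venue} -> HomeTeam does not hold.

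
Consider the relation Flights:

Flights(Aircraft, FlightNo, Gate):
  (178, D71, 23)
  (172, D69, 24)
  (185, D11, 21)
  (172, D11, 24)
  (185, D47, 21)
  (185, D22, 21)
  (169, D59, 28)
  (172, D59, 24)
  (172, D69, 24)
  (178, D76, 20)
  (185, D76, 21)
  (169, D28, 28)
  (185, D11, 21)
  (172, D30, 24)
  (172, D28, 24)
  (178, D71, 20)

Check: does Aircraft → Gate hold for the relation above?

Aircraft=178: 3 rows → Gate takes values {23, 20} — violation
Aircraft=172: 6 rows → Gate = 24, 24, 24, 24, 24, 24 ✓
Aircraft=185: 5 rows → Gate = 21, 21, 21, 21, 21 ✓
Aircraft=169: 2 rows → Gate = 28, 28 ✓
Two rows agree on Aircraft but differ on Gate, so Aircraft → Gate does not hold.

No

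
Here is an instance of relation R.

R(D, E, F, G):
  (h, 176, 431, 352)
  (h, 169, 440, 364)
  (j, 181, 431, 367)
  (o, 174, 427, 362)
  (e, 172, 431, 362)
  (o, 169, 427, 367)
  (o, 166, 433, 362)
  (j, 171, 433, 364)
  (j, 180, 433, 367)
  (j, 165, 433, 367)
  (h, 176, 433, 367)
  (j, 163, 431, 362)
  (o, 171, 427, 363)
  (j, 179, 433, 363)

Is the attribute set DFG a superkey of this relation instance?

No

Two distinct rows share (D=j, F=433, G=367), so DFG does not determine every attribute — not a superkey.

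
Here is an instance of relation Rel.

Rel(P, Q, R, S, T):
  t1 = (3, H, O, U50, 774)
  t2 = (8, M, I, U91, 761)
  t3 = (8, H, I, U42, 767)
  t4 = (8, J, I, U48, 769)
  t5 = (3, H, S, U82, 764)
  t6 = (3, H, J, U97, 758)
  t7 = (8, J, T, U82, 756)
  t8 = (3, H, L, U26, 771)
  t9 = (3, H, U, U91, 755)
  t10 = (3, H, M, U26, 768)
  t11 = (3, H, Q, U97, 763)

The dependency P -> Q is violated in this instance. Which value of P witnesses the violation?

8

P=3: rows 1, 5, 6, 8, 9, 10, 11 → Q = H, H, H, H, H, H, H ✓
P=8: rows 2, 3, 4, 7 → Q takes values {M, H, J} — violation
The only P value with inconsistent Q is P=8.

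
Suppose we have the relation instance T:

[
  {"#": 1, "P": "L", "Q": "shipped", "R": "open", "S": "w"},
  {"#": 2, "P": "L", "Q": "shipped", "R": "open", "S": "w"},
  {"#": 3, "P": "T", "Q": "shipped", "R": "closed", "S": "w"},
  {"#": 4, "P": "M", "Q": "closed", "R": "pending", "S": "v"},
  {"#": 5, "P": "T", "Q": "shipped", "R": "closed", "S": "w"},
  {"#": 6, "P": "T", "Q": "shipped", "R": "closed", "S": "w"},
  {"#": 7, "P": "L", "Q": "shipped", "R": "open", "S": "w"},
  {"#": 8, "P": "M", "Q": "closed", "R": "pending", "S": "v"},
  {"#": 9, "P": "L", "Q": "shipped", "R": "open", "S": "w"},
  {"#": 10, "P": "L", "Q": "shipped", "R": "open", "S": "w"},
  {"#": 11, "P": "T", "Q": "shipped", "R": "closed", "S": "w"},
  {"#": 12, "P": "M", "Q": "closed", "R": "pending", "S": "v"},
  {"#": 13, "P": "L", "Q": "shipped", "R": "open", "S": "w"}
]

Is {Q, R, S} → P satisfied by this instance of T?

Yes

(Q=shipped, R=open, S=w): rows 1, 2, 7, 9, 10, 13 → P = L, L, L, L, L, L ✓
(Q=shipped, R=closed, S=w): rows 3, 5, 6, 11 → P = T, T, T, T ✓
(Q=closed, R=pending, S=v): rows 4, 8, 12 → P = M, M, M ✓
Every {Q, R, S} value is associated with a single P value, so {Q, R, S} → P holds.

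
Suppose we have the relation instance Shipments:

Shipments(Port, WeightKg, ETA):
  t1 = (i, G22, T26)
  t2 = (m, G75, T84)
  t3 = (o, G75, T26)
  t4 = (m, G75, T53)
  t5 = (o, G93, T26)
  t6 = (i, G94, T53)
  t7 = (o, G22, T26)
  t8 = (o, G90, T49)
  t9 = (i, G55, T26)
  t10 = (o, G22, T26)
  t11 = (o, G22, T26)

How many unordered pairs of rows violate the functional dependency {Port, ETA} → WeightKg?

(Port=i, ETA=T26): violating pairs (1,9) — 1 pair.
(Port=o, ETA=T26): violating pairs (3,5), (3,7), (3,10), (3,11), (5,7), (5,10), (5,11) — 7 pairs.

8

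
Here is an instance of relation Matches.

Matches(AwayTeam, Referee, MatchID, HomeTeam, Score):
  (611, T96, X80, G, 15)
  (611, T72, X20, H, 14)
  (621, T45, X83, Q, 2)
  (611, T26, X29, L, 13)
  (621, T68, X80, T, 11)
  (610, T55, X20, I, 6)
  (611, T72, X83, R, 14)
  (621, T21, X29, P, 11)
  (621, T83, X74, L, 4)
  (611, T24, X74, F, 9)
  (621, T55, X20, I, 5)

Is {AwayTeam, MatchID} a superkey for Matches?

All 11 rows have distinct {AwayTeam, MatchID} values, so {AwayTeam, MatchID} → (all attributes) holds and {AwayTeam, MatchID} is a superkey.

Yes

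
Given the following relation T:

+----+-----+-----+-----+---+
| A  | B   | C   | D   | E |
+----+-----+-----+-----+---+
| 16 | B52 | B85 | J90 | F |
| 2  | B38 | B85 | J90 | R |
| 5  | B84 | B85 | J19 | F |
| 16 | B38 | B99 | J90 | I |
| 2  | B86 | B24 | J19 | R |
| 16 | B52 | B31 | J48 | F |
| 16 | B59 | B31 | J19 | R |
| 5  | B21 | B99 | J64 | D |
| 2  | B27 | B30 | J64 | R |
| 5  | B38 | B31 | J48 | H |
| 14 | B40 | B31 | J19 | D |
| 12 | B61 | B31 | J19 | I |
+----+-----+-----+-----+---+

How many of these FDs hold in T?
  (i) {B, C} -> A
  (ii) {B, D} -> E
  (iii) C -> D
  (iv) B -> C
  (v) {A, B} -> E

2

(i) {B, C} -> A: every LHS value maps to a single RHS value — holds.
(ii) {B, D} -> E: (B=B38, D=J90): 2 rows → E takes values {R, I} — violation — fails.
(iii) C -> D: C=B85: 3 rows → D takes values {J90, J19} — violation; C=B99: 2 rows → D takes values {J90, J64} — violation; C=B31: 5 rows → D takes values {J48, J19} — violation — fails.
(iv) B -> C: B=B52: 2 rows → C takes values {B85, B31} — violation; B=B38: 3 rows → C takes values {B85, B99, B31} — violation — fails.
(v) {A, B} -> E: every LHS value maps to a single RHS value — holds.
2 of the 5 dependencies hold.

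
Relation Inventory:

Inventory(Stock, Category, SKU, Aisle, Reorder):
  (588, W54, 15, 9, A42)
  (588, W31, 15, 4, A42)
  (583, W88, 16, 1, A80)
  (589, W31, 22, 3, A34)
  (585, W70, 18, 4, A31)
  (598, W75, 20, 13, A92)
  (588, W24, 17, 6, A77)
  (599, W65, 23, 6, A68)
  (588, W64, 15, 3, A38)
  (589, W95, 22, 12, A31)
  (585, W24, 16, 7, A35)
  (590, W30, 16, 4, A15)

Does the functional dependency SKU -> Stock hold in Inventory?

No

SKU=15: 3 rows → Stock = 588, 588, 588 ✓
SKU=16: 3 rows → Stock takes values {583, 585, 590} — violation
SKU=22: 2 rows → Stock = 589, 589 ✓
SKU=18: 1 row → Stock = 585 ✓
SKU=20: 1 row → Stock = 598 ✓
SKU=17: 1 row → Stock = 588 ✓
SKU=23: 1 row → Stock = 599 ✓
Two rows agree on SKU but differ on Stock, so SKU -> Stock does not hold.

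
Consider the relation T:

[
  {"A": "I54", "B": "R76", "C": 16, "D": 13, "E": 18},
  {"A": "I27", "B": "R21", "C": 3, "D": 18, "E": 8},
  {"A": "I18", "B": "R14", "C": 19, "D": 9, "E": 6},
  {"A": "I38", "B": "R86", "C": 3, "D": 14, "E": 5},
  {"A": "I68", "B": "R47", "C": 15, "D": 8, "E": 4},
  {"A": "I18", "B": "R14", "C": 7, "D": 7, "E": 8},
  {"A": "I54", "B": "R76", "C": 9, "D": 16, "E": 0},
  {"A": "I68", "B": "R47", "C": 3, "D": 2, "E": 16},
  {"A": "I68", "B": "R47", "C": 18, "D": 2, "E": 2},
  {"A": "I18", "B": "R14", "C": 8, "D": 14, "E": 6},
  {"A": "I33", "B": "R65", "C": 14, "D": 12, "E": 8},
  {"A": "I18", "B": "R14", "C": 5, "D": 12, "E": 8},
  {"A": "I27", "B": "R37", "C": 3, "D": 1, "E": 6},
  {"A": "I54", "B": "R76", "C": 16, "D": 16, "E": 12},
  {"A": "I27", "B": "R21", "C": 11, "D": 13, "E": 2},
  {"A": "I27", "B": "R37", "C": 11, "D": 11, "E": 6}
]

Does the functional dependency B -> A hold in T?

Yes

B=R76: 3 rows → A = I54, I54, I54 ✓
B=R21: 2 rows → A = I27, I27 ✓
B=R14: 4 rows → A = I18, I18, I18, I18 ✓
B=R86: 1 row → A = I38 ✓
B=R47: 3 rows → A = I68, I68, I68 ✓
B=R65: 1 row → A = I33 ✓
B=R37: 2 rows → A = I27, I27 ✓
Every B value is associated with a single A value, so B -> A holds.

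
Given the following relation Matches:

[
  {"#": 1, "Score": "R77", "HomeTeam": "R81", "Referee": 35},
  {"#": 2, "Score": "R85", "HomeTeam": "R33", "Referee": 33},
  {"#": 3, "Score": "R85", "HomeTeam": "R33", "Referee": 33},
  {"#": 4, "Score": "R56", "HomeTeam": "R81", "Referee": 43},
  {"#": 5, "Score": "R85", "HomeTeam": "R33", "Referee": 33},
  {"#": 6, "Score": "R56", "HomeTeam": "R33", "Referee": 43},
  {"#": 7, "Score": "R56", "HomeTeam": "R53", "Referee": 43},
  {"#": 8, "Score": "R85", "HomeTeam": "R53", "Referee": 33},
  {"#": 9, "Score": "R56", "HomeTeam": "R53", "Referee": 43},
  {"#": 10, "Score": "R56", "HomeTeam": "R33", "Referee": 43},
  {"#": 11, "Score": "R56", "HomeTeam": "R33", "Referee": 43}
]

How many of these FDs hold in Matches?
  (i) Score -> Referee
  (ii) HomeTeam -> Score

(i) Score -> Referee: every LHS value maps to a single RHS value — holds.
(ii) HomeTeam -> Score: HomeTeam=R81: rows 1, 4 → Score takes values {R77, R56} — violation; HomeTeam=R33: rows 2, 3, 5, 6, 10, 11 → Score takes values {R85, R56} — violation; HomeTeam=R53: rows 7, 8, 9 → Score takes values {R56, R85} — violation — fails.
1 of the 2 dependencies holds.

1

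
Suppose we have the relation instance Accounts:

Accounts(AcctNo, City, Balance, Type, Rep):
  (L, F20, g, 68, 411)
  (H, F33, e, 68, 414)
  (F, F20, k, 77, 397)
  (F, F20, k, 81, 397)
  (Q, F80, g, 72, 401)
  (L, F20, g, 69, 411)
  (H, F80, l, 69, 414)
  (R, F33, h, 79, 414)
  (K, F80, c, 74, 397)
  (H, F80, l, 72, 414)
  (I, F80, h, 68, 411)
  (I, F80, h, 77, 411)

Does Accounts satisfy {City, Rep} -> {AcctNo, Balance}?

No

(City=F20, Rep=411): 2 rows → {AcctNo,Balance} = (L, g), (L, g) ✓
(City=F33, Rep=414): 2 rows → {AcctNo,Balance} takes values {(H, e), (R, h)} — violation
(City=F20, Rep=397): 2 rows → {AcctNo,Balance} = (F, k), (F, k) ✓
(City=F80, Rep=401): 1 row → {AcctNo,Balance} = (Q, g) ✓
(City=F80, Rep=414): 2 rows → {AcctNo,Balance} = (H, l), (H, l) ✓
(City=F80, Rep=397): 1 row → {AcctNo,Balance} = (K, c) ✓
(City=F80, Rep=411): 2 rows → {AcctNo,Balance} = (I, h), (I, h) ✓
Two rows agree on {City, Rep} but differ on {AcctNo, Balance}, so {City, Rep} -> {AcctNo, Balance} does not hold.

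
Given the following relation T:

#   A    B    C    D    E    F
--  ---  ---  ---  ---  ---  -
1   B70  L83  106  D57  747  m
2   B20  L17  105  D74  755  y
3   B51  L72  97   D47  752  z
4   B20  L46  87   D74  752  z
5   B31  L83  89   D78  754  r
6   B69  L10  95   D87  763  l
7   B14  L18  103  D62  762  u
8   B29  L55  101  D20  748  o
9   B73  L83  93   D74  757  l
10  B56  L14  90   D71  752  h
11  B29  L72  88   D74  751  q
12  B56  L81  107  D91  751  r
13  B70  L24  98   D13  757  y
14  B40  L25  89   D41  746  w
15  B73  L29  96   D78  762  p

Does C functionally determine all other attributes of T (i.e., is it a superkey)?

No

Rows 5 and 14 have the same C value C=89 but are distinct tuples, so C does not determine every attribute — not a superkey.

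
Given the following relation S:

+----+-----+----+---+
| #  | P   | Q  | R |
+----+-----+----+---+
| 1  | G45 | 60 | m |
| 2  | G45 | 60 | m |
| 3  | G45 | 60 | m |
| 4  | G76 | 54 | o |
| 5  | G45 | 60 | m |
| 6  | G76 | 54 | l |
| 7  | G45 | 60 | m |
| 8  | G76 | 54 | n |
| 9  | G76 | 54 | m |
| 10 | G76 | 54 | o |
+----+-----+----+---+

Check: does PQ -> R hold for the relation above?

(P=G45, Q=60): rows 1, 2, 3, 5, 7 → R = m, m, m, m, m ✓
(P=G76, Q=54): rows 4, 6, 8, 9, 10 → R takes values {o, l, n, m} — violation
Two rows agree on PQ but differ on R, so PQ -> R does not hold.

No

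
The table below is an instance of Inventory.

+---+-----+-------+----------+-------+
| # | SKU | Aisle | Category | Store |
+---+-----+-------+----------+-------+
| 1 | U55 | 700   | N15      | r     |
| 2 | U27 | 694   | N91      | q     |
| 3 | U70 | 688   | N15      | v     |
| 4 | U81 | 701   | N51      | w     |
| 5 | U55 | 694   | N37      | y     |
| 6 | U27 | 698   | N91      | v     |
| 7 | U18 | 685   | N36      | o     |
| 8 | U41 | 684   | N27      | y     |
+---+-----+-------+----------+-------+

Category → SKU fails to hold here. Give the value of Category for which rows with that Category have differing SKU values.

N15

Category=N15: rows 1, 3 → SKU takes values {U55, U70} — violation
Category=N91: rows 2, 6 → SKU = U27, U27 ✓
Category=N51: row 4 → SKU = U81 ✓
Category=N37: row 5 → SKU = U55 ✓
Category=N36: row 7 → SKU = U18 ✓
Category=N27: row 8 → SKU = U41 ✓
The only Category value with inconsistent SKU is Category=N15.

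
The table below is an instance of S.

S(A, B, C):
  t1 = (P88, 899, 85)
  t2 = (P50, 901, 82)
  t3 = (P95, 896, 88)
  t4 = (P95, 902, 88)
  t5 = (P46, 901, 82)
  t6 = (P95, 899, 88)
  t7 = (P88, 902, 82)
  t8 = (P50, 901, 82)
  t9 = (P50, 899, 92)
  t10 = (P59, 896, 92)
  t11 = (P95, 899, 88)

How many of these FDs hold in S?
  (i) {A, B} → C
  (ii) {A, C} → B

1

(i) {A, B} → C: every LHS value maps to a single RHS value — holds.
(ii) {A, C} → B: (A=P95, C=88): rows 3, 4, 6, 11 → B takes values {896, 902, 899} — violation — fails.
1 of the 2 dependencies holds.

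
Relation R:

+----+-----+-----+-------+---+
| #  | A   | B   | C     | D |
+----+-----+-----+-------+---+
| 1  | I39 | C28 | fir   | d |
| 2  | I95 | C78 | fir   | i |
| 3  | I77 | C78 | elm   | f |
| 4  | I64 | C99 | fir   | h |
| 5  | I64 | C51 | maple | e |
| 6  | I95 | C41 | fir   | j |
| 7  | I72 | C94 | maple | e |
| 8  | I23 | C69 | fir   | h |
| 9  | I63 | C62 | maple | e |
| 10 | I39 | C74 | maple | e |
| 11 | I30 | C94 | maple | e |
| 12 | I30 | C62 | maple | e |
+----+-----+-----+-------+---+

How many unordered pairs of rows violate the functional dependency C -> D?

C=fir: violating pairs (1,2), (1,4), (1,6), (1,8), (2,4), (2,6), (2,8), (4,6), (6,8) — 9 pairs.
C=maple: all 6 rows agree on D — 0 pairs.

9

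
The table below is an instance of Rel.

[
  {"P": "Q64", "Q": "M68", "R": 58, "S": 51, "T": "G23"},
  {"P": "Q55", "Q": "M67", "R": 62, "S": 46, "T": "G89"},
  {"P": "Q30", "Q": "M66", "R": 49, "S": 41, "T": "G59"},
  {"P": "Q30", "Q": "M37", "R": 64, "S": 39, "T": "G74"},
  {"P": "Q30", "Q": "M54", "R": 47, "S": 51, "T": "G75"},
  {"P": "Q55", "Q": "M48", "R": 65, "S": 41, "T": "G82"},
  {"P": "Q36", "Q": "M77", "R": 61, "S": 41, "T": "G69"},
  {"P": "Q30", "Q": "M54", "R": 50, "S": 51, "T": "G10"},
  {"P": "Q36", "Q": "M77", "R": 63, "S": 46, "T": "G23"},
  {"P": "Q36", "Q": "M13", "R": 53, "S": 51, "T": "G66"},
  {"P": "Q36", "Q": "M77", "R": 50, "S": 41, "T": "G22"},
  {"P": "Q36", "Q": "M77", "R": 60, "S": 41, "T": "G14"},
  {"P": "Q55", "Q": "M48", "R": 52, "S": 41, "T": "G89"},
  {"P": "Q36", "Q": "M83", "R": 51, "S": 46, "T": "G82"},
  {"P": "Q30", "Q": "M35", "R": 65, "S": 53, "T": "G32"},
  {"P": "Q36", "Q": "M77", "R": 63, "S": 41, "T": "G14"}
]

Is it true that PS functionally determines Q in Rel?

(P=Q64, S=51): 1 row → Q = M68 ✓
(P=Q55, S=46): 1 row → Q = M67 ✓
(P=Q30, S=41): 1 row → Q = M66 ✓
(P=Q30, S=39): 1 row → Q = M37 ✓
(P=Q30, S=51): 2 rows → Q = M54, M54 ✓
(P=Q55, S=41): 2 rows → Q = M48, M48 ✓
(P=Q36, S=41): 4 rows → Q = M77, M77, M77, M77 ✓
(P=Q36, S=46): 2 rows → Q takes values {M77, M83} — violation
(P=Q36, S=51): 1 row → Q = M13 ✓
(P=Q30, S=53): 1 row → Q = M35 ✓
Two rows agree on PS but differ on Q, so PS -> Q does not hold.

No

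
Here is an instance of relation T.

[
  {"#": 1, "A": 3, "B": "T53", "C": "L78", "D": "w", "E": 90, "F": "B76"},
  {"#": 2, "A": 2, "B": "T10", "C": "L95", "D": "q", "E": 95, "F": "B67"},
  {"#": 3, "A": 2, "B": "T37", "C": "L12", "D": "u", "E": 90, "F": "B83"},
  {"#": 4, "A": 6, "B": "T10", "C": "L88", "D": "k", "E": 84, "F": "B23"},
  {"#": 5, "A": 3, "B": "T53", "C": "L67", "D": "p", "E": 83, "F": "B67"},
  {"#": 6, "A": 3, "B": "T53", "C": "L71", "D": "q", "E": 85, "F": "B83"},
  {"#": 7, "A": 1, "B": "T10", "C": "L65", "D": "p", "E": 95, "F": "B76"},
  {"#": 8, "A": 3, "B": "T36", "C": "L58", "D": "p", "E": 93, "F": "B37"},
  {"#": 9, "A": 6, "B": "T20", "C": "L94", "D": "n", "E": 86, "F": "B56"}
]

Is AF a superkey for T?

Yes

All 9 rows have distinct AF values, so AF → (all attributes) holds and AF is a superkey.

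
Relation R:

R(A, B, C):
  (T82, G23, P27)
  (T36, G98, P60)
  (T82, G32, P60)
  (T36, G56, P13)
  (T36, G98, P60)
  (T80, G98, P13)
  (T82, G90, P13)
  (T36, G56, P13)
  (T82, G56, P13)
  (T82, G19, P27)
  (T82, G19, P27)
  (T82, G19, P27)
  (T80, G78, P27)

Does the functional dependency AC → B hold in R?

No

(A=T82, C=P27): 4 rows → B takes values {G23, G19} — violation
(A=T36, C=P60): 2 rows → B = G98, G98 ✓
(A=T82, C=P60): 1 row → B = G32 ✓
(A=T36, C=P13): 2 rows → B = G56, G56 ✓
(A=T80, C=P13): 1 row → B = G98 ✓
(A=T82, C=P13): 2 rows → B takes values {G90, G56} — violation
(A=T80, C=P27): 1 row → B = G78 ✓
Two rows agree on AC but differ on B, so AC → B does not hold.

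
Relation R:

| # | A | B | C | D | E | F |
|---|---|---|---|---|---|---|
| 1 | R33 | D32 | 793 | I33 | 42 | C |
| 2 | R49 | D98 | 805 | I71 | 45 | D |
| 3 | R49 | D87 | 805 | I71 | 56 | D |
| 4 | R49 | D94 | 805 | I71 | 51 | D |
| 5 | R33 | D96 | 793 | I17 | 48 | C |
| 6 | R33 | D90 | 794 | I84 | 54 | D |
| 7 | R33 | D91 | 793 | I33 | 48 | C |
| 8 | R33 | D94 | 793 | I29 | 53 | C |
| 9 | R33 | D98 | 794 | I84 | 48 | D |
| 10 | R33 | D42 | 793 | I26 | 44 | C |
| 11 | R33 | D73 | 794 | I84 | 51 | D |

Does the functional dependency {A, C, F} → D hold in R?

(A=R33, C=793, F=C): rows 1, 5, 7, 8, 10 → D takes values {I33, I17, I29, I26} — violation
(A=R49, C=805, F=D): rows 2, 3, 4 → D = I71, I71, I71 ✓
(A=R33, C=794, F=D): rows 6, 9, 11 → D = I84, I84, I84 ✓
Two rows agree on {A, C, F} but differ on D, so {A, C, F} → D does not hold.

No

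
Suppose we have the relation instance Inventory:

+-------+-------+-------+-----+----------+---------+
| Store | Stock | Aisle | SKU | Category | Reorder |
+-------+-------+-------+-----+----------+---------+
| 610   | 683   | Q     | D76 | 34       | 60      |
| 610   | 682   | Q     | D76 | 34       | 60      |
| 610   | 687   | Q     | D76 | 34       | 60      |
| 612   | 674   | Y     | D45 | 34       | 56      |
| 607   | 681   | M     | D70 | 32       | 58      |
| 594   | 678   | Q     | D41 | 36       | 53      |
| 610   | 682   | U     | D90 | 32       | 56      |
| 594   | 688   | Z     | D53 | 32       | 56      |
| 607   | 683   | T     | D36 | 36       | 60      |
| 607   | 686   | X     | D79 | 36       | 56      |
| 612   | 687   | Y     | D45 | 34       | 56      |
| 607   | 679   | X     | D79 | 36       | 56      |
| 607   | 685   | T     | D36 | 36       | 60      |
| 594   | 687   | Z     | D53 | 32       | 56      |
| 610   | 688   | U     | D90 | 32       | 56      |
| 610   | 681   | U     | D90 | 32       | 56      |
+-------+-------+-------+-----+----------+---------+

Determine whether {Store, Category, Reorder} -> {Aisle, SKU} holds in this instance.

(Store=610, Category=34, Reorder=60): 3 rows → {Aisle,SKU} = (Q, D76), (Q, D76), (Q, D76) ✓
(Store=612, Category=34, Reorder=56): 2 rows → {Aisle,SKU} = (Y, D45), (Y, D45) ✓
(Store=607, Category=32, Reorder=58): 1 row → {Aisle,SKU} = (M, D70) ✓
(Store=594, Category=36, Reorder=53): 1 row → {Aisle,SKU} = (Q, D41) ✓
(Store=610, Category=32, Reorder=56): 3 rows → {Aisle,SKU} = (U, D90), (U, D90), (U, D90) ✓
(Store=594, Category=32, Reorder=56): 2 rows → {Aisle,SKU} = (Z, D53), (Z, D53) ✓
(Store=607, Category=36, Reorder=60): 2 rows → {Aisle,SKU} = (T, D36), (T, D36) ✓
(Store=607, Category=36, Reorder=56): 2 rows → {Aisle,SKU} = (X, D79), (X, D79) ✓
Every {Store, Category, Reorder} value is associated with a single {Aisle, SKU} value, so {Store, Category, Reorder} -> {Aisle, SKU} holds.

Yes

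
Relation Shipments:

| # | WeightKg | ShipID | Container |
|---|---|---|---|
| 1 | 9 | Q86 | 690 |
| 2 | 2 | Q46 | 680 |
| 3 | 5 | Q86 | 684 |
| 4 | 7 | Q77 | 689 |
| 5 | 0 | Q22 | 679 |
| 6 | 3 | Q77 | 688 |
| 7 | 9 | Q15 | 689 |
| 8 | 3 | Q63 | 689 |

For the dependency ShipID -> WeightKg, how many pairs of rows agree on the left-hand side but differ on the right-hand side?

2

ShipID=Q86: violating pairs (1,3) — 1 pair.
ShipID=Q77: violating pairs (4,6) — 1 pair.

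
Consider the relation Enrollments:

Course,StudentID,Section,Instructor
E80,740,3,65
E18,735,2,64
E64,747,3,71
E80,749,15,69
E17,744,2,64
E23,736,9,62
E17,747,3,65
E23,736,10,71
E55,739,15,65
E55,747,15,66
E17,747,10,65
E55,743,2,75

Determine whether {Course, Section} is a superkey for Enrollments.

No

Two distinct rows share (Course=E55, Section=15), so {Course, Section} does not determine every attribute — not a superkey.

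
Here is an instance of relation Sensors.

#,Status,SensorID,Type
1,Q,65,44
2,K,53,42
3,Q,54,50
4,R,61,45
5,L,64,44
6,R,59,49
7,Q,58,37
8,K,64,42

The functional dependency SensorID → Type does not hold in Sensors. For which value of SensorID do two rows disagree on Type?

64

SensorID=65: row 1 → Type = 44 ✓
SensorID=53: row 2 → Type = 42 ✓
SensorID=54: row 3 → Type = 50 ✓
SensorID=61: row 4 → Type = 45 ✓
SensorID=64: rows 5, 8 → Type takes values {44, 42} — violation
SensorID=59: row 6 → Type = 49 ✓
SensorID=58: row 7 → Type = 37 ✓
The only SensorID value with inconsistent Type is SensorID=64.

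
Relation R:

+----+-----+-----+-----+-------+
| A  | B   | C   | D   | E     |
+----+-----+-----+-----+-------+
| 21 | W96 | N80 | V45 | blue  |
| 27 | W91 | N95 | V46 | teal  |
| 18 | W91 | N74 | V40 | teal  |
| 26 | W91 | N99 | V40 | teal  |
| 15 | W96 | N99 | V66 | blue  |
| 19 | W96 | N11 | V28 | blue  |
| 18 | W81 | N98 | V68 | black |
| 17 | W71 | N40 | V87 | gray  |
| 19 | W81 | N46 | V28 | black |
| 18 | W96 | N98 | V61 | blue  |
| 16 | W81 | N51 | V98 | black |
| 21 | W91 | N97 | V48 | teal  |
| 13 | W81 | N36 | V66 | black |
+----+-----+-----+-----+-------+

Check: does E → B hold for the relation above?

Yes

E=blue: 4 rows → B = W96, W96, W96, W96 ✓
E=teal: 4 rows → B = W91, W91, W91, W91 ✓
E=black: 4 rows → B = W81, W81, W81, W81 ✓
E=gray: 1 row → B = W71 ✓
Every E value is associated with a single B value, so E → B holds.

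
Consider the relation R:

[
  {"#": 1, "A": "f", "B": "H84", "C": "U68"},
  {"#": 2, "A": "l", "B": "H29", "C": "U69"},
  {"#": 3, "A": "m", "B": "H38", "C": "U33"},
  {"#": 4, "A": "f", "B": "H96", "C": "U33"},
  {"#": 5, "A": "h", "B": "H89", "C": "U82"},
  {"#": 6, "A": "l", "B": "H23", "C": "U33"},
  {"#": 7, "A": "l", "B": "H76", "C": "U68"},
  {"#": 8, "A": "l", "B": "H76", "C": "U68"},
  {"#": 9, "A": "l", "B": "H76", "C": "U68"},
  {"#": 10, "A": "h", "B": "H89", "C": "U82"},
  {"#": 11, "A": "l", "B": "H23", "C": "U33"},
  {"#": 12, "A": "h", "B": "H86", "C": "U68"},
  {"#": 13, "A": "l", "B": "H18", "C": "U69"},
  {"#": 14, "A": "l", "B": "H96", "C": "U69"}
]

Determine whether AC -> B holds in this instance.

No

(A=f, C=U68): row 1 → B = H84 ✓
(A=l, C=U69): rows 2, 13, 14 → B takes values {H29, H18, H96} — violation
(A=m, C=U33): row 3 → B = H38 ✓
(A=f, C=U33): row 4 → B = H96 ✓
(A=h, C=U82): rows 5, 10 → B = H89, H89 ✓
(A=l, C=U33): rows 6, 11 → B = H23, H23 ✓
(A=l, C=U68): rows 7, 8, 9 → B = H76, H76, H76 ✓
(A=h, C=U68): row 12 → B = H86 ✓
Two rows agree on AC but differ on B, so AC -> B does not hold.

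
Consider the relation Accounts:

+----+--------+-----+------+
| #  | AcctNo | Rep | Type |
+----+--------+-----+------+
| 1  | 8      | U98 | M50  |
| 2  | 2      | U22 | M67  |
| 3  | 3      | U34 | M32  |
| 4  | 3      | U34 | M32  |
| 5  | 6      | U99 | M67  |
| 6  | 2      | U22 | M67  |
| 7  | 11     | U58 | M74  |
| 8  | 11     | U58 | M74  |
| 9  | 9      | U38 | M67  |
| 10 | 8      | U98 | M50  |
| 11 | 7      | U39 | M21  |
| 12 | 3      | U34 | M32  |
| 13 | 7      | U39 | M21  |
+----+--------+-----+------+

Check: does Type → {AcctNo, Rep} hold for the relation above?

No

Type=M50: rows 1, 10 → {AcctNo,Rep} = (8, U98), (8, U98) ✓
Type=M67: rows 2, 5, 6, 9 → {AcctNo,Rep} takes values {(2, U22), (6, U99), (9, U38)} — violation
Type=M32: rows 3, 4, 12 → {AcctNo,Rep} = (3, U34), (3, U34), (3, U34) ✓
Type=M74: rows 7, 8 → {AcctNo,Rep} = (11, U58), (11, U58) ✓
Type=M21: rows 11, 13 → {AcctNo,Rep} = (7, U39), (7, U39) ✓
Two rows agree on Type but differ on {AcctNo, Rep}, so Type → {AcctNo, Rep} does not hold.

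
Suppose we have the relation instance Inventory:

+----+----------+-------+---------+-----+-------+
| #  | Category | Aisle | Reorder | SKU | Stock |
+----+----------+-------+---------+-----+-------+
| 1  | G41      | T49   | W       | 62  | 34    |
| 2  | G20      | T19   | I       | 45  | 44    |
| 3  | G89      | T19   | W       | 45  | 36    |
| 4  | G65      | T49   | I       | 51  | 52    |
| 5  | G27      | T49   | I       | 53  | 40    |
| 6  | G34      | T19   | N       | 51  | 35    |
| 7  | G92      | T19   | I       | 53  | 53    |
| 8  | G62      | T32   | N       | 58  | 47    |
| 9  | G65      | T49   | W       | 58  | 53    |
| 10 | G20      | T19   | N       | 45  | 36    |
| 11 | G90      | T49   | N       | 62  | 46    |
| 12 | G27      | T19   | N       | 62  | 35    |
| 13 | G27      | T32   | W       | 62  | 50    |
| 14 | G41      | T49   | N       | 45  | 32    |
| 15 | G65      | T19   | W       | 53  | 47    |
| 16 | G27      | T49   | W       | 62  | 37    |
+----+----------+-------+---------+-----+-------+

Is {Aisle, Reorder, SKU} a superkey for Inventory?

No

Rows 1 and 16 have the same {Aisle, Reorder, SKU} value (Aisle=T49, Reorder=W, SKU=62) but are distinct tuples, so {Aisle, Reorder, SKU} does not determine every attribute — not a superkey.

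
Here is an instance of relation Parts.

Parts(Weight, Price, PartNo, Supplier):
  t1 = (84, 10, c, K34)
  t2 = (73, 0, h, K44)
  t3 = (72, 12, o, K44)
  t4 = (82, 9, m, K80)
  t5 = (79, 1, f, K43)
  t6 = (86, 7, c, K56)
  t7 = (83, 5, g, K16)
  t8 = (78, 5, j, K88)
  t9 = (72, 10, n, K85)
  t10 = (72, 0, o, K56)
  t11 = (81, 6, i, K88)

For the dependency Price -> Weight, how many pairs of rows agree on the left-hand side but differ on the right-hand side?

Price=10: violating pairs (1,9) — 1 pair.
Price=0: violating pairs (2,10) — 1 pair.
Price=5: violating pairs (7,8) — 1 pair.

3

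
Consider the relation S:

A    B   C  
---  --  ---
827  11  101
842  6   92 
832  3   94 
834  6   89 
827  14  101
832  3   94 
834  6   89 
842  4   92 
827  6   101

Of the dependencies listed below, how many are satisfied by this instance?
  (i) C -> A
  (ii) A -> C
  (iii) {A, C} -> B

2

(i) C -> A: every LHS value maps to a single RHS value — holds.
(ii) A -> C: every LHS value maps to a single RHS value — holds.
(iii) {A, C} -> B: (A=827, C=101): 3 rows → B takes values {11, 14, 6} — violation; (A=842, C=92): 2 rows → B takes values {6, 4} — violation — fails.
2 of the 3 dependencies hold.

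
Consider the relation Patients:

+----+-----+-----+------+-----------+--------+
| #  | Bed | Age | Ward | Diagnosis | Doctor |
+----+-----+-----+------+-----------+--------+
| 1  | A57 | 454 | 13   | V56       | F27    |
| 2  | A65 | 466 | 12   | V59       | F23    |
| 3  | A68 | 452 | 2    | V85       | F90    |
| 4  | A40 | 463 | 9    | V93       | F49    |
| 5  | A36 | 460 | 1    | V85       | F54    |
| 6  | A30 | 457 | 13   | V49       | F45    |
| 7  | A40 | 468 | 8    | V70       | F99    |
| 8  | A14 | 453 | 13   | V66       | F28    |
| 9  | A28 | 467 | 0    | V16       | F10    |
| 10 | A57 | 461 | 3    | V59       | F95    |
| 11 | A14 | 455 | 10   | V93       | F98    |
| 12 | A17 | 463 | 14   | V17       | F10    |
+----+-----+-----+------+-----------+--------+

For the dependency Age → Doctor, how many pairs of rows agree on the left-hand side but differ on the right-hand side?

Age=463: violating pairs (4,12) — 1 pair.

1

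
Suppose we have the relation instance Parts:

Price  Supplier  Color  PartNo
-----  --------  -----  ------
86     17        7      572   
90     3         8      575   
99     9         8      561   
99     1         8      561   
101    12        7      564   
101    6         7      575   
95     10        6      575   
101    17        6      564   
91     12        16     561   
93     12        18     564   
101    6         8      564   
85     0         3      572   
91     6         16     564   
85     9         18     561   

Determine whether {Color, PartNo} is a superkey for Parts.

Two distinct rows share (Color=8, PartNo=561), so {Color, PartNo} does not determine every attribute — not a superkey.

No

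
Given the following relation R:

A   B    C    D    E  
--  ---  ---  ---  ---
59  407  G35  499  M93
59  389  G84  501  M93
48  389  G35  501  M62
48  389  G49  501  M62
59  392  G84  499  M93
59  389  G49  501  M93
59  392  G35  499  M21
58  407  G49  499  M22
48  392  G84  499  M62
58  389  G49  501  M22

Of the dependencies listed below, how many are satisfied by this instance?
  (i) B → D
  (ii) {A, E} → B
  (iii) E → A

(i) B → D: every LHS value maps to a single RHS value — holds.
(ii) {A, E} → B: (A=59, E=M93): 4 rows → B takes values {407, 389, 392} — violation; (A=48, E=M62): 3 rows → B takes values {389, 392} — violation; (A=58, E=M22): 2 rows → B takes values {407, 389} — violation — fails.
(iii) E → A: every LHS value maps to a single RHS value — holds.
2 of the 3 dependencies hold.

2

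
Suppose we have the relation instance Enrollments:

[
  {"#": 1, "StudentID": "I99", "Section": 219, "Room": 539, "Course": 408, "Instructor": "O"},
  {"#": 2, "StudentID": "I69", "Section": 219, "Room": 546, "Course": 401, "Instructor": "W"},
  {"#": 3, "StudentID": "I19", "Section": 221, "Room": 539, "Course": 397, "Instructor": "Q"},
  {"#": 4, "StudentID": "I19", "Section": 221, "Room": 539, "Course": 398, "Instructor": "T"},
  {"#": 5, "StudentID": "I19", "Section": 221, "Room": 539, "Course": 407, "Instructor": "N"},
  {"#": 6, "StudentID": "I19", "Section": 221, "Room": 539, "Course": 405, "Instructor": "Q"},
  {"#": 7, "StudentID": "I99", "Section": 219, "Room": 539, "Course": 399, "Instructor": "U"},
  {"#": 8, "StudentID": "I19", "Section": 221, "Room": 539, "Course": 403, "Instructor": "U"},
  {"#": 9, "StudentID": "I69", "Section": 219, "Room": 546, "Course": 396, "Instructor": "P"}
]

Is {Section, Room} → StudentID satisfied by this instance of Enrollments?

(Section=219, Room=539): rows 1, 7 → StudentID = I99, I99 ✓
(Section=219, Room=546): rows 2, 9 → StudentID = I69, I69 ✓
(Section=221, Room=539): rows 3, 4, 5, 6, 8 → StudentID = I19, I19, I19, I19, I19 ✓
Every {Section, Room} value is associated with a single StudentID value, so {Section, Room} → StudentID holds.

Yes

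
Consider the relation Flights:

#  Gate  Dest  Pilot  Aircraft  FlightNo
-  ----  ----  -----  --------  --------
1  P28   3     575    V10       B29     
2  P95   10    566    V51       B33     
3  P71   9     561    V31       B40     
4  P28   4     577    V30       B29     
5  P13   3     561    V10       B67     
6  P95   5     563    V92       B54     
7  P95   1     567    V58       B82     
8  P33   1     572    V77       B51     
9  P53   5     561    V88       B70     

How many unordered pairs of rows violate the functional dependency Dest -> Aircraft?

Dest=3: all 2 rows agree on Aircraft — 0 pairs.
Dest=5: violating pairs (6,9) — 1 pair.
Dest=1: violating pairs (7,8) — 1 pair.

2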